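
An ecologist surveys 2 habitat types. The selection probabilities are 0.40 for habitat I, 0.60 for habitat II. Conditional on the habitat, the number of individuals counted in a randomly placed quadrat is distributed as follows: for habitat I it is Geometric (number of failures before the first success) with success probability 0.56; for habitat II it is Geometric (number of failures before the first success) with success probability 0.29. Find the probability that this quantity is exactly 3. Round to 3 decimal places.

Conditional on each habitat, P(X = 3): I: 0.047703; II: 0.103794.
By total probability, P(X = 3) = 0.4·0.047703 + 0.6·0.103794 = 0.0813577.

0.081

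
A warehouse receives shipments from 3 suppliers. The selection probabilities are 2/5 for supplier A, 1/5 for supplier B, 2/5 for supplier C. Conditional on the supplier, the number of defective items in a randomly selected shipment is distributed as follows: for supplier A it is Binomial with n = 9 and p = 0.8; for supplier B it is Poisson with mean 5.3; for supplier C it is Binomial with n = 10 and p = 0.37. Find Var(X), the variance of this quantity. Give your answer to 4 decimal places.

5.0220

Per component, A: μ=7.2, E[X²]=53.28; B: μ=5.3, E[X²]=33.39; C: μ=3.7, E[X²]=16.021.
E[X] = 0.4·7.2 + 0.2·5.3 + 0.4·3.7 = 5.42.
E[X²] = 0.4·53.28 + 0.2·33.39 + 0.4·16.021 = 34.3984.
Var(X) = E[X²] − (E[X])² = 34.3984 − 29.3764 = 5.022.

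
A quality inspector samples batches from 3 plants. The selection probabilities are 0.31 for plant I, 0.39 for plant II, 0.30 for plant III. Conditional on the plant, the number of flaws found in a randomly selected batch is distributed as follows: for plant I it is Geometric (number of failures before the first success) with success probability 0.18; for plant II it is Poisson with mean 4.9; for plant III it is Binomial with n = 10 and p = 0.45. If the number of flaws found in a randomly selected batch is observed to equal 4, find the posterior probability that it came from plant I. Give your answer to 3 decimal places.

0.152

Likelihoods P(X=4 | ·): I: 0.0813819; II: 0.178867; III: 0.238367.
Posterior ∝ prior × likelihood. Numerator for I: 0.31·0.0813819 = 0.0252284.
Normalizing constant: 0.31·0.0813819 + 0.39·0.178867 + 0.3·0.238367 = 0.166497.
P(I | observation) = 0.0252284 / 0.166497 = 0.151525.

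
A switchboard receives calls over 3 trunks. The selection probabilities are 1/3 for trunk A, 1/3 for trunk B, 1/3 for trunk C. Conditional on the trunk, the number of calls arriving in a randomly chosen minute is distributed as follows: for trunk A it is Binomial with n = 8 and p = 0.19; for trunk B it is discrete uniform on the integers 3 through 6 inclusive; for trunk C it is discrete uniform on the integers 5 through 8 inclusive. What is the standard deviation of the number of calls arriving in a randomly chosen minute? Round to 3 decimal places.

2.330

Per component, A: μ=1.52, E[X²]=3.5416; B: μ=4.5, E[X²]=21.5; C: μ=6.5, E[X²]=43.5.
E[X] = 0.333333·1.52 + 0.333333·4.5 + 0.333333·6.5 = 4.17333.
E[X²] = 0.333333·3.5416 + 0.333333·21.5 + 0.333333·43.5 = 22.8472.
Var(X) = E[X²] − (E[X])² = 22.8472 − 17.4167 = 5.43049.
SD(X) = √5.43049 = 2.33034.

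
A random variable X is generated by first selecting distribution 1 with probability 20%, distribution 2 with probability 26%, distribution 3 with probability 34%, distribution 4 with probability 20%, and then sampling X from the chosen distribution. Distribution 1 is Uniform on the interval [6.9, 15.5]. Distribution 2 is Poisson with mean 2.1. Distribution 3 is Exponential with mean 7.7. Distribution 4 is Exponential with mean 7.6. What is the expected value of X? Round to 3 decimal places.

Component means — 1: 11.2; 2: 2.1; 3: 7.7; 4: 7.6.
E[X] = 0.2·11.2 + 0.26·2.1 + 0.34·7.7 + 0.2·7.6 = 6.924.

6.924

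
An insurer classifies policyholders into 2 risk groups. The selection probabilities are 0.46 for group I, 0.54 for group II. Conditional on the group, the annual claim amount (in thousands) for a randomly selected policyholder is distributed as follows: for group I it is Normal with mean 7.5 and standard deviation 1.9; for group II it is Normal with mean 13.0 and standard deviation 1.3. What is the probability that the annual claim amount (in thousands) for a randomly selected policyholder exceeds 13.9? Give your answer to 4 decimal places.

Conditional on each group, P(X > 13.9): I: 0.000378; II: 0.244372.
By total probability, P(X > 13.9) = 0.46·0.000378 + 0.54·0.244372 = 0.132135.

0.1321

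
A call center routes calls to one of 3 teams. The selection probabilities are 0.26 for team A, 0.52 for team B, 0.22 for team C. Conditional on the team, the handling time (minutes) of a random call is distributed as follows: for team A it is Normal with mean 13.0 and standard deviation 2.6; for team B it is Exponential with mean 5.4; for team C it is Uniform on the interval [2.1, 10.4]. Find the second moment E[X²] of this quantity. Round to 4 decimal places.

85.8807

For each component E[X²] = Var + (mean)², giving A: 175.76; B: 58.32; C: 44.8033.
Overall E[X²] = 0.26·175.76 + 0.52·58.32 + 0.22·44.8033 = 85.8807.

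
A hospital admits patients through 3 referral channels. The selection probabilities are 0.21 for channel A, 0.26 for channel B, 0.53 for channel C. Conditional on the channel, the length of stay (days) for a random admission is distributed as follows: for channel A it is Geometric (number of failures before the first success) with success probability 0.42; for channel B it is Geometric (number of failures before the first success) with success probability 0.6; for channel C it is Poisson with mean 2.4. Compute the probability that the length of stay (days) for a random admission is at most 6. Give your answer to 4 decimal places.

Conditional on each channel, P(X ≤ 6): A: 0.97792; B: 0.998362; C: 0.988406.
By total probability, P(X ≤ 6) = 0.21·0.97792 + 0.26·0.998362 + 0.53·0.988406 = 0.988792.

0.9888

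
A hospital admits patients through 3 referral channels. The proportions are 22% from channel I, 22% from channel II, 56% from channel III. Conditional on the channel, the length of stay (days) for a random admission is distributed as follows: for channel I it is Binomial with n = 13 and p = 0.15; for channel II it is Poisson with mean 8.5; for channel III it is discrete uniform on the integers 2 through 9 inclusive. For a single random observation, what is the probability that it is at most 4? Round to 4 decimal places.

Conditional on each channel, P(X ≤ 4): I: 0.965835; II: 0.074364; III: 0.375.
By total probability, P(X ≤ 4) = 0.22·0.965835 + 0.22·0.074364 + 0.56·0.375 = 0.438844.

0.4388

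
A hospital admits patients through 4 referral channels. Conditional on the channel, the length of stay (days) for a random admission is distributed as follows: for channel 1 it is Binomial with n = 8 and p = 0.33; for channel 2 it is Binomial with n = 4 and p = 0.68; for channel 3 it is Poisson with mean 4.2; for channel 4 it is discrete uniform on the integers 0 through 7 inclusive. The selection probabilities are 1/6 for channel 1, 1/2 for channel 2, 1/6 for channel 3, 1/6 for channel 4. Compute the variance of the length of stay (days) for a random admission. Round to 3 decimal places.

2.641

Per component, 1: μ=2.64, E[X²]=8.7384; 2: μ=2.72, E[X²]=8.2688; 3: μ=4.2, E[X²]=21.84; 4: μ=3.5, E[X²]=17.5.
E[X] = 0.166667·2.64 + 0.5·2.72 + 0.166667·4.2 + 0.166667·3.5 = 3.08333.
E[X²] = 0.166667·8.7384 + 0.5·8.2688 + 0.166667·21.84 + 0.166667·17.5 = 12.1475.
Var(X) = E[X²] − (E[X])² = 12.1475 − 9.50694 = 2.64052.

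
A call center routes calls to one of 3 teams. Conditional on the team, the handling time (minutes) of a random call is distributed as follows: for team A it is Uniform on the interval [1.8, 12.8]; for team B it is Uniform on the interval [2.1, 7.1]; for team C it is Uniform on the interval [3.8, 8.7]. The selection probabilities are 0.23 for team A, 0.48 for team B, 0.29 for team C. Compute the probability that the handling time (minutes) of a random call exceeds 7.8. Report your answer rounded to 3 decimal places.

0.158

Conditional on each team, P(X > 7.8): A: 0.454545; B: 0; C: 0.183673.
By total probability, P(X > 7.8) = 0.23·0.454545 + 0.48·0 + 0.29·0.183673 = 0.157811.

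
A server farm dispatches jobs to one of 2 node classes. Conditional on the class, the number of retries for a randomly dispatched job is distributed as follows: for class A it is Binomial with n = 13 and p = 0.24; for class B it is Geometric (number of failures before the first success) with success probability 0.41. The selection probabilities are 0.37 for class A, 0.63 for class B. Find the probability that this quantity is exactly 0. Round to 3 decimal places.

0.269

Conditional on each class, P(X = 0): A: 0.0282213; B: 0.41.
By total probability, P(X = 0) = 0.37·0.0282213 + 0.63·0.41 = 0.268742.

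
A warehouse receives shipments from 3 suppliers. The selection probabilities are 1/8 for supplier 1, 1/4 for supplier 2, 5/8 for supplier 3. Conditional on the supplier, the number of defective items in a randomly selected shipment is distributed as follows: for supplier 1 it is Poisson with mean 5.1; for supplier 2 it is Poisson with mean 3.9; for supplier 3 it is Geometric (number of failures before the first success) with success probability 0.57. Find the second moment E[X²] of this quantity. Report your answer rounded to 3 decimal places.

9.849

For each component E[X²] = Var + (mean)², giving 1: 31.11; 2: 19.11; 3: 1.89258.
Overall E[X²] = 0.125·31.11 + 0.25·19.11 + 0.625·1.89258 = 9.84911.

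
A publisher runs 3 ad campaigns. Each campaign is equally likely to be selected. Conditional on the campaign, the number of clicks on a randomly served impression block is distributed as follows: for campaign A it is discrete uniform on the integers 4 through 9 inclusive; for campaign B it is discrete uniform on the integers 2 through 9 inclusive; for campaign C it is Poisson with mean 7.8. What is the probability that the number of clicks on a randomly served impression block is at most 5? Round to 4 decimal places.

Conditional on each campaign, P(X ≤ 5): A: 0.333333; B: 0.5; C: 0.210251.
By total probability, P(X ≤ 5) = 0.333333·0.333333 + 0.333333·0.5 + 0.333333·0.210251 = 0.347861.

0.3479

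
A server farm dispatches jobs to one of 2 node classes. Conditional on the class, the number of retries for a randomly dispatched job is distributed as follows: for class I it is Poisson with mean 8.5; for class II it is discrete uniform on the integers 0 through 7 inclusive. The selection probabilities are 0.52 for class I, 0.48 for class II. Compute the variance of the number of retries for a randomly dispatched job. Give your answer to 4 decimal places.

Per component, I: μ=8.5, E[X²]=80.75; II: μ=3.5, E[X²]=17.5.
E[X] = 0.52·8.5 + 0.48·3.5 = 6.1.
E[X²] = 0.52·80.75 + 0.48·17.5 = 50.39.
Var(X) = E[X²] − (E[X])² = 50.39 − 37.21 = 13.18.

13.1800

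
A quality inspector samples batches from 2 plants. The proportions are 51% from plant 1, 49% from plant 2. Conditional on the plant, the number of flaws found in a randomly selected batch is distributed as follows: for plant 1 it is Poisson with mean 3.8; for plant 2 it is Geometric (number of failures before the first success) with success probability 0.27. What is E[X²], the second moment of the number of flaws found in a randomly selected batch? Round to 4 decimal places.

17.7910

For each component E[X²] = Var + (mean)², giving 1: 18.24; 2: 17.3237.
Overall E[X²] = 0.51·18.24 + 0.49·17.3237 = 17.791.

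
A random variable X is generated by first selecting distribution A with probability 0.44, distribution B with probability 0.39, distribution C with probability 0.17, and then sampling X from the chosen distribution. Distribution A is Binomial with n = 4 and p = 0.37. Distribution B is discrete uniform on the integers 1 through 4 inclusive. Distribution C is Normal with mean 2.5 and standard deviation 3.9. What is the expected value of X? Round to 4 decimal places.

2.0512

Component means — A: 1.48; B: 2.5; C: 2.5.
E[X] = 0.44·1.48 + 0.39·2.5 + 0.17·2.5 = 2.0512.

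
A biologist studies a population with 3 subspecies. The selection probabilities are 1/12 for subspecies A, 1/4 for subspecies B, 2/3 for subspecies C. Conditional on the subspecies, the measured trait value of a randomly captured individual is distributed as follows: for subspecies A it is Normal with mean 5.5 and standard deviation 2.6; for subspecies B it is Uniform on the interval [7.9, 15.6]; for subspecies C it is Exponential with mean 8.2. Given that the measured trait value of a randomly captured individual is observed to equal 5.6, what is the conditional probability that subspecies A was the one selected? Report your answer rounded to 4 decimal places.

0.2373

Likelihoods f(5.6 | ·): A: 0.153326; B: 0; C: 0.061602.
Posterior ∝ prior × likelihood. Numerator for A: 0.0833333·0.153326 = 0.0127772.
Normalizing constant: 0.0833333·0.153326 + 0.25·0 + 0.666667·0.061602 = 0.0538452.
P(A | observation) = 0.0127772 / 0.0538452 = 0.237294.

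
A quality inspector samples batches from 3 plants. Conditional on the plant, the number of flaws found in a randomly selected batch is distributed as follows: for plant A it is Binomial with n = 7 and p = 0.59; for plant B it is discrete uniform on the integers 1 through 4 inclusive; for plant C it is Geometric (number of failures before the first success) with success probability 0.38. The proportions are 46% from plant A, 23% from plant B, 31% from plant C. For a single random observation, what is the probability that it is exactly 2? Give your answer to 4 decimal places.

0.1417

Conditional on each plant, P(X = 2): A: 0.084692; B: 0.25; C: 0.146072.
By total probability, P(X = 2) = 0.46·0.084692 + 0.23·0.25 + 0.31·0.146072 = 0.141741.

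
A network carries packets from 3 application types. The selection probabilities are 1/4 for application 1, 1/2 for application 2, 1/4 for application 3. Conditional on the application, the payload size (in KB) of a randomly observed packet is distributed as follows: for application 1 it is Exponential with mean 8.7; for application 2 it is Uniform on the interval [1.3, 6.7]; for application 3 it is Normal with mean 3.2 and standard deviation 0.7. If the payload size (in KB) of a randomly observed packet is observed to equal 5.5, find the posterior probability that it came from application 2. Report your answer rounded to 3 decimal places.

Likelihoods f(5.5 | ·): 1: 0.0610839; 2: 0.185185; 3: 0.00257934.
Posterior ∝ prior × likelihood. Numerator for 2: 0.5·0.185185 = 0.0925926.
Normalizing constant: 0.25·0.0610839 + 0.5·0.185185 + 0.25·0.00257934 = 0.108508.
P(2 | observation) = 0.0925926 / 0.108508 = 0.853322.

0.853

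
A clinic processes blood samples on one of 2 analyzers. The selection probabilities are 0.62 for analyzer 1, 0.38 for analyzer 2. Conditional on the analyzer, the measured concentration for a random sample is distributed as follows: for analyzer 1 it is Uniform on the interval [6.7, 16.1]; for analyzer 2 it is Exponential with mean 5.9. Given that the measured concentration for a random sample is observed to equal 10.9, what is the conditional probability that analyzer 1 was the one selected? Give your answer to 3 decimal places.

0.867

Likelihoods f(10.9 | ·): 1: 0.106383; 2: 0.0267182.
Posterior ∝ prior × likelihood. Numerator for 1: 0.62·0.106383 = 0.0659574.
Normalizing constant: 0.62·0.106383 + 0.38·0.0267182 = 0.0761104.
P(1 | observation) = 0.0659574 / 0.0761104 = 0.866603.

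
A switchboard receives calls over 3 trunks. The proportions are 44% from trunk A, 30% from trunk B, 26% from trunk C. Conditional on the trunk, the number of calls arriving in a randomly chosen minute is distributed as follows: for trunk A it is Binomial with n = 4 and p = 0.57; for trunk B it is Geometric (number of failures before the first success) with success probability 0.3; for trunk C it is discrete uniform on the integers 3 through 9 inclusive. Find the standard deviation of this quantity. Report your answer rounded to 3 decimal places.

2.537

Per component, A: μ=2.28, E[X²]=6.1788; B: μ=2.33333, E[X²]=13.2222; C: μ=6, E[X²]=40.
E[X] = 0.44·2.28 + 0.3·2.33333 + 0.26·6 = 3.2632.
E[X²] = 0.44·6.1788 + 0.3·13.2222 + 0.26·40 = 17.0853.
Var(X) = E[X²] − (E[X])² = 17.0853 − 10.6485 = 6.43686.
SD(X) = √6.43686 = 2.5371.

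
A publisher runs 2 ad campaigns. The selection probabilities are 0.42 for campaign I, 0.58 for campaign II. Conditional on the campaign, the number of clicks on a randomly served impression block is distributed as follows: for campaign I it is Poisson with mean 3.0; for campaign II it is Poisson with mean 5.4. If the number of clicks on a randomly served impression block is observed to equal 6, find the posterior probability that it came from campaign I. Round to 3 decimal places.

0.190

Likelihoods P(X=6 | ·): I: 0.0504094; II: 0.155539.
Posterior ∝ prior × likelihood. Numerator for I: 0.42·0.0504094 = 0.021172.
Normalizing constant: 0.42·0.0504094 + 0.58·0.155539 = 0.111385.
P(I | observation) = 0.021172 / 0.111385 = 0.19008.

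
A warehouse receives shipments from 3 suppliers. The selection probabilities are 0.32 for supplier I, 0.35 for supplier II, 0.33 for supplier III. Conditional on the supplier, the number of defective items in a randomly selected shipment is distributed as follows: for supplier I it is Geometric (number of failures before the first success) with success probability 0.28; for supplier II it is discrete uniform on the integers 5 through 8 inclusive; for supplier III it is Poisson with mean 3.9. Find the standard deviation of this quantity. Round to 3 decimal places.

2.713

Per component, I: μ=2.57143, E[X²]=15.7959; II: μ=6.5, E[X²]=43.5; III: μ=3.9, E[X²]=19.11.
E[X] = 0.32·2.57143 + 0.35·6.5 + 0.33·3.9 = 4.38486.
E[X²] = 0.32·15.7959 + 0.35·43.5 + 0.33·19.11 = 26.586.
Var(X) = E[X²] − (E[X])² = 26.586 − 19.227 = 7.35902.
SD(X) = √7.35902 = 2.71275.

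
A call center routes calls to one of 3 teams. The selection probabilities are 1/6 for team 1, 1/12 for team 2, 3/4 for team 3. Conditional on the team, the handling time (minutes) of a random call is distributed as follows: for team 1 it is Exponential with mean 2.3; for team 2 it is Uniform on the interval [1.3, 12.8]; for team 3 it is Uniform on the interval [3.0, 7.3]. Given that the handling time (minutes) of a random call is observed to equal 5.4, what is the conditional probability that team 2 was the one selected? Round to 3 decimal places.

Likelihoods f(5.4 | ·): 1: 0.0415551; 2: 0.0869565; 3: 0.232558.
Posterior ∝ prior × likelihood. Numerator for 2: 0.0833333·0.0869565 = 0.00724638.
Normalizing constant: 0.166667·0.0415551 + 0.0833333·0.0869565 + 0.75·0.232558 = 0.188591.
P(2 | observation) = 0.00724638 / 0.188591 = 0.0384238.

0.038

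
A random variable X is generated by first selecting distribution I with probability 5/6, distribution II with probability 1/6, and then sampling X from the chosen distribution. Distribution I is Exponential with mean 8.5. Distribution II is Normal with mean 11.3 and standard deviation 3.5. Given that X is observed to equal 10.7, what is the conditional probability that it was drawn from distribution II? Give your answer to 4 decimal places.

Likelihoods f(10.7 | ·): I: 0.0334103; II: 0.112321.
Posterior ∝ prior × likelihood. Numerator for II: 0.166667·0.112321 = 0.0187201.
Normalizing constant: 0.833333·0.0334103 + 0.166667·0.112321 = 0.0465621.
P(II | observation) = 0.0187201 / 0.0465621 = 0.402047.

0.4020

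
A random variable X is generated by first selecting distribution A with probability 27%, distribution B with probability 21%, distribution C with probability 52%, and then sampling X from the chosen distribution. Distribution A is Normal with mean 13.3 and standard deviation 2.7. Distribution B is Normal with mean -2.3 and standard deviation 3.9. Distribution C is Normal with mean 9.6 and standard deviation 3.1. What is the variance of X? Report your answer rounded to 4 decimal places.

Per component, A: μ=13.3, E[X²]=184.18; B: μ=-2.3, E[X²]=20.5; C: μ=9.6, E[X²]=101.77.
E[X] = 0.27·13.3 + 0.21·-2.3 + 0.52·9.6 = 8.1.
E[X²] = 0.27·184.18 + 0.21·20.5 + 0.52·101.77 = 106.954.
Var(X) = E[X²] − (E[X])² = 106.954 − 65.61 = 41.344.

41.3440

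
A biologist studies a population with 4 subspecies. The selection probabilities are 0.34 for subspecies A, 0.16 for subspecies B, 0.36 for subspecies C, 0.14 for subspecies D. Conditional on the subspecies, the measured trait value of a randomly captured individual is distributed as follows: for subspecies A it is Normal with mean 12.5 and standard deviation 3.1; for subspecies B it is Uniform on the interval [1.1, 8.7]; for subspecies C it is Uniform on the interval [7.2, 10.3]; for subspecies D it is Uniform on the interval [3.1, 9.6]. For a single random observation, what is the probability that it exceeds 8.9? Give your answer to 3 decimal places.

Conditional on each subspecies, P(X > 8.9): A: 0.877238; B: 0; C: 0.451613; D: 0.107692.
By total probability, P(X > 8.9) = 0.34·0.877238 + 0.16·0 + 0.36·0.451613 + 0.14·0.107692 = 0.475919.

0.476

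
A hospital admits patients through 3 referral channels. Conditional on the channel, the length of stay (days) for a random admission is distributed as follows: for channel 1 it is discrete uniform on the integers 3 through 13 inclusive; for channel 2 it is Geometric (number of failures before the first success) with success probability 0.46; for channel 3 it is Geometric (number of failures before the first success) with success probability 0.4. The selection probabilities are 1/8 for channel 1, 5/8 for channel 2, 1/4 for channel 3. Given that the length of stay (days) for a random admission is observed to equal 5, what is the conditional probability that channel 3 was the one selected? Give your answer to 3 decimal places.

Likelihoods P(X=5 | ·): 1: 0.0909091; 2: 0.0211216; 3: 0.031104.
Posterior ∝ prior × likelihood. Numerator for 3: 0.25·0.031104 = 0.007776.
Normalizing constant: 0.125·0.0909091 + 0.625·0.0211216 + 0.25·0.031104 = 0.0323406.
P(3 | observation) = 0.007776 / 0.0323406 = 0.240441.

0.240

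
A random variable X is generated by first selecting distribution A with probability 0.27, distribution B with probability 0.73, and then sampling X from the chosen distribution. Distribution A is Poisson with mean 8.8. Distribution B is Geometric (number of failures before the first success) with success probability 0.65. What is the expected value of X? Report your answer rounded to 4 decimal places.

2.7691

Component means — A: 8.8; B: 0.538462.
E[X] = 0.27·8.8 + 0.73·0.538462 = 2.76908.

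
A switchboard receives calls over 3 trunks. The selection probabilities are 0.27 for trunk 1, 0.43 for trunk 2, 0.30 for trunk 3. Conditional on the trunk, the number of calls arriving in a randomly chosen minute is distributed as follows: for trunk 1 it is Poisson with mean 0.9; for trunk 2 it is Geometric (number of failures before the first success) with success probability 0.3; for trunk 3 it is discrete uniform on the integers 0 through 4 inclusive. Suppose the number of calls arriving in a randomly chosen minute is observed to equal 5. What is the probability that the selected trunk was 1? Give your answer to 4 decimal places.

0.0243

Likelihoods P(X=5 | ·): 1: 0.00200063; 2: 0.050421; 3: 0.
Posterior ∝ prior × likelihood. Numerator for 1: 0.27·0.00200063 = 0.000540169.
Normalizing constant: 0.27·0.00200063 + 0.43·0.050421 + 0.3·0 = 0.0222212.
P(1 | observation) = 0.000540169 / 0.0222212 = 0.0243087.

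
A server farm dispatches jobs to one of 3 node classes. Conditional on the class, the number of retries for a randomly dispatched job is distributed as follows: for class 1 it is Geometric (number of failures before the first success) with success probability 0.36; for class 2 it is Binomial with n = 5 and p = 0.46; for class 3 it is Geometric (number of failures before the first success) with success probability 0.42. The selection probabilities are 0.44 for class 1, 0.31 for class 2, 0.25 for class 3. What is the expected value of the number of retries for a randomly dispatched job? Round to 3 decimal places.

1.840

Component means — 1: 1.77778; 2: 2.3; 3: 1.38095.
E[X] = 0.44·1.77778 + 0.31·2.3 + 0.25·1.38095 = 1.84046.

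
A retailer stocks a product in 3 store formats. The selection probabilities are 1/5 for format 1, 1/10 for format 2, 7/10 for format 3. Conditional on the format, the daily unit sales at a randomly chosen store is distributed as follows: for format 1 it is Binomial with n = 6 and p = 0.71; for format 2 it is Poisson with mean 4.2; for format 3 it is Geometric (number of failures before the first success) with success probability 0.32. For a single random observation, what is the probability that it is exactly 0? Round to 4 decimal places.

0.2256

Conditional on each format, P(X = 0): 1: 0.000594823; 2: 0.0149956; 3: 0.32.
By total probability, P(X = 0) = 0.2·0.000594823 + 0.1·0.0149956 + 0.7·0.32 = 0.225619.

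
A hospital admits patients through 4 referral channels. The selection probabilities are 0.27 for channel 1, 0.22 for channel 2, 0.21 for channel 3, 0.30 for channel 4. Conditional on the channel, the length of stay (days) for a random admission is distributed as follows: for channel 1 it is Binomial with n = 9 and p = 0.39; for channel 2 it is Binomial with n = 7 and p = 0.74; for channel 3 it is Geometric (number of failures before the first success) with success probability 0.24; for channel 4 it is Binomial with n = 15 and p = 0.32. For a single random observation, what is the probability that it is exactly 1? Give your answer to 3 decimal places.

Conditional on each channel, P(X = 1): 1: 0.0672893; 2: 0.00160018; 3: 0.1824; 4: 0.0216953.
By total probability, P(X = 1) = 0.27·0.0672893 + 0.22·0.00160018 + 0.21·0.1824 + 0.3·0.0216953 = 0.0633327.

0.063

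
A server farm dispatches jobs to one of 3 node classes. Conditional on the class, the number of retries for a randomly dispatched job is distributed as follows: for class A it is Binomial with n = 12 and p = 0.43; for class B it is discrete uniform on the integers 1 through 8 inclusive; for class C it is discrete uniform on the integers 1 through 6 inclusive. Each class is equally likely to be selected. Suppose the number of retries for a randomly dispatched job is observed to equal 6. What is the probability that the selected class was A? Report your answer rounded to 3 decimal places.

Likelihoods P(X=6 | ·): A: 0.200323; B: 0.125; C: 0.166667.
Posterior ∝ prior × likelihood. Numerator for A: 0.333333·0.200323 = 0.0667745.
Normalizing constant: 0.333333·0.200323 + 0.333333·0.125 + 0.333333·0.166667 = 0.163997.
P(A | observation) = 0.0667745 / 0.163997 = 0.40717.

0.407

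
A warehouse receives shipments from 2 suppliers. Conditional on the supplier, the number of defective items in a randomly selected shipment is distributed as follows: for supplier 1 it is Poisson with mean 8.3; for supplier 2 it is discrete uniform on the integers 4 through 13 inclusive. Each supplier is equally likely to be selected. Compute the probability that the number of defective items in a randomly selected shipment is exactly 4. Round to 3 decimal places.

Conditional on each supplier, P(X = 4): 1: 0.0491425; 2: 0.1.
By total probability, P(X = 4) = 0.5·0.0491425 + 0.5·0.1 = 0.0745712.

0.075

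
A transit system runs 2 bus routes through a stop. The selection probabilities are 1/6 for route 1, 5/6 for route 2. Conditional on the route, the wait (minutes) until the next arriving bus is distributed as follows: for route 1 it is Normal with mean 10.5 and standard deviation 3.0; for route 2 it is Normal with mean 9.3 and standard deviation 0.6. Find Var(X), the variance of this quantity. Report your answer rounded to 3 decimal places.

2.000

Per component, 1: μ=10.5, E[X²]=119.25; 2: μ=9.3, E[X²]=86.85.
E[X] = 0.166667·10.5 + 0.833333·9.3 = 9.5.
E[X²] = 0.166667·119.25 + 0.833333·86.85 = 92.25.
Var(X) = E[X²] − (E[X])² = 92.25 − 90.25 = 2.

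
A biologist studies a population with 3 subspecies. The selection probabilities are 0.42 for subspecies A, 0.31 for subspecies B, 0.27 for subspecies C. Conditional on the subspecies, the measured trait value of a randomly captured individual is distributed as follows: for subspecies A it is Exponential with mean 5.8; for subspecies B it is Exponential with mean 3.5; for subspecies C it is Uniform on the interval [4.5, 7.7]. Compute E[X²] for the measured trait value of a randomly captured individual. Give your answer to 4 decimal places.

46.1297

For each component E[X²] = Var + (mean)², giving A: 67.28; B: 24.5; C: 38.0633.
Overall E[X²] = 0.42·67.28 + 0.31·24.5 + 0.27·38.0633 = 46.1297.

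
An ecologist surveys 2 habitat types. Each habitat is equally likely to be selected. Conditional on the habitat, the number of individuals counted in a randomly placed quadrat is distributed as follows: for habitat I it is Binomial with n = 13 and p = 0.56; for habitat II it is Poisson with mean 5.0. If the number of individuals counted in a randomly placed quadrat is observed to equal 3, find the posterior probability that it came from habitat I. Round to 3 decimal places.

0.089

Likelihoods P(X=3 | ·): I: 0.0136602; II: 0.140374.
Posterior ∝ prior × likelihood. Numerator for I: 0.5·0.0136602 = 0.0068301.
Normalizing constant: 0.5·0.0136602 + 0.5·0.140374 = 0.077017.
P(I | observation) = 0.0068301 / 0.077017 = 0.0886829.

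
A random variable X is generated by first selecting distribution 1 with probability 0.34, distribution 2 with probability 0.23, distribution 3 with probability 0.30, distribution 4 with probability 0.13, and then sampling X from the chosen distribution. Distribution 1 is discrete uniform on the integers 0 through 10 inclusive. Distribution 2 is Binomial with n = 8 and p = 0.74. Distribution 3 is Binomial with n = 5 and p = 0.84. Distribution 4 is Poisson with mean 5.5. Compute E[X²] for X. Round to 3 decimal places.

For each component E[X²] = Var + (mean)², giving 1: 35; 2: 36.5856; 3: 18.312; 4: 35.75.
Overall E[X²] = 0.34·35 + 0.23·36.5856 + 0.3·18.312 + 0.13·35.75 = 30.4558.

30.456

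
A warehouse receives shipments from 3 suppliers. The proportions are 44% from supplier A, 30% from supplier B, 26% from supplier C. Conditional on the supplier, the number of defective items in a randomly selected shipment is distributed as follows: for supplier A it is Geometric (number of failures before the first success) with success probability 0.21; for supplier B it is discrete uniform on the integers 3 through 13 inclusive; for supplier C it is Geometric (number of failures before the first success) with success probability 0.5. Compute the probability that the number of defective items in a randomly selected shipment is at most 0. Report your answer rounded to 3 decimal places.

0.222

Conditional on each supplier, P(X ≤ 0): A: 0.21; B: 0; C: 0.5.
By total probability, P(X ≤ 0) = 0.44·0.21 + 0.3·0 + 0.26·0.5 = 0.2224.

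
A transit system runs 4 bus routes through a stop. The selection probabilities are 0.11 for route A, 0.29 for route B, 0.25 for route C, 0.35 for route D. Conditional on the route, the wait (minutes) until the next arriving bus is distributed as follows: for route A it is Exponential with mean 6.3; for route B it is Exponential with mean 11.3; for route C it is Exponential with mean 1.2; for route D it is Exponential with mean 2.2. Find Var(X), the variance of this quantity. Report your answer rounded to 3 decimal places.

61.498

Per component, A: μ=6.3, E[X²]=79.38; B: μ=11.3, E[X²]=255.38; C: μ=1.2, E[X²]=2.88; D: μ=2.2, E[X²]=9.68.
E[X] = 0.11·6.3 + 0.29·11.3 + 0.25·1.2 + 0.35·2.2 = 5.04.
E[X²] = 0.11·79.38 + 0.29·255.38 + 0.25·2.88 + 0.35·9.68 = 86.9.
Var(X) = E[X²] − (E[X])² = 86.9 − 25.4016 = 61.4984.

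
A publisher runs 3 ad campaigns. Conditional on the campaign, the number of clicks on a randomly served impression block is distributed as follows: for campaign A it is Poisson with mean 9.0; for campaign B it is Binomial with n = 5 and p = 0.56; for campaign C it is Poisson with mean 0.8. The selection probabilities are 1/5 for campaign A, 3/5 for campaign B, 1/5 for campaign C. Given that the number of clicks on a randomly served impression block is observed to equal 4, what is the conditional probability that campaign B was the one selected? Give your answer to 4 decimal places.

0.9400

Likelihoods P(X=4 | ·): A: 0.0337372; B: 0.216359; C: 0.00766855.
Posterior ∝ prior × likelihood. Numerator for B: 0.6·0.216359 = 0.129815.
Normalizing constant: 0.2·0.0337372 + 0.6·0.216359 + 0.2·0.00766855 = 0.138096.
P(B | observation) = 0.129815 / 0.138096 = 0.940034.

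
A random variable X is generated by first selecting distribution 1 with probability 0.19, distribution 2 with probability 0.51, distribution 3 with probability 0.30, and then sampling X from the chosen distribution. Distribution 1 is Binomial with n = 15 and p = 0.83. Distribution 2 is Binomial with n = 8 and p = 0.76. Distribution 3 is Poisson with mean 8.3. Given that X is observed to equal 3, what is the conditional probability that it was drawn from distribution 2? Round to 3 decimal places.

0.584

Likelihoods P(X=3 | ·): 1: 1.51577e-07; 2: 0.0195742; 3: 0.0236831.
Posterior ∝ prior × likelihood. Numerator for 2: 0.51·0.0195742 = 0.00998286.
Normalizing constant: 0.19·1.51577e-07 + 0.51·0.0195742 + 0.3·0.0236831 = 0.0170878.
P(2 | observation) = 0.00998286 / 0.0170878 = 0.584209.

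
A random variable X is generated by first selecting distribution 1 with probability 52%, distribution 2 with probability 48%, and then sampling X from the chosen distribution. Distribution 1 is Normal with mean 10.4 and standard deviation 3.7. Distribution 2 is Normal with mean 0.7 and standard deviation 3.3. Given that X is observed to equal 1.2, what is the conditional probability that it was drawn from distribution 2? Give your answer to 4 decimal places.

Likelihoods f(1.2 | ·): 1: 0.00489971; 2: 0.119512.
Posterior ∝ prior × likelihood. Numerator for 2: 0.48·0.119512 = 0.0573657.
Normalizing constant: 0.52·0.00489971 + 0.48·0.119512 = 0.0599136.
P(2 | observation) = 0.0573657 / 0.0599136 = 0.957475.

0.9575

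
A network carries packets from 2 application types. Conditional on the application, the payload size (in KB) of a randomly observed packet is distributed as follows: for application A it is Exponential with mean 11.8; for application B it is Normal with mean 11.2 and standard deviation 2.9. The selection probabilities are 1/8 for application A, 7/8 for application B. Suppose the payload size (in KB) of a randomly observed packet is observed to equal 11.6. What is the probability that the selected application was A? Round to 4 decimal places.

Likelihoods f(11.6 | ·): A: 0.0317091; B: 0.136264.
Posterior ∝ prior × likelihood. Numerator for A: 0.125·0.0317091 = 0.00396364.
Normalizing constant: 0.125·0.0317091 + 0.875·0.136264 = 0.123195.
P(A | observation) = 0.00396364 / 0.123195 = 0.0321738.

0.0322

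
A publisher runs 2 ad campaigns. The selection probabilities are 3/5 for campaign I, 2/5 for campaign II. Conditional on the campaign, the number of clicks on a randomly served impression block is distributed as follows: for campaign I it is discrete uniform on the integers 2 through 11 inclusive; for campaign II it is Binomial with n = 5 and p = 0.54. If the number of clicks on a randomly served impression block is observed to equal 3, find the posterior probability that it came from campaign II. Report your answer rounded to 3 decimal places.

Likelihoods P(X=3 | ·): I: 0.1; II: 0.333194.
Posterior ∝ prior × likelihood. Numerator for II: 0.4·0.333194 = 0.133278.
Normalizing constant: 0.6·0.1 + 0.4·0.333194 = 0.193278.
P(II | observation) = 0.133278 / 0.193278 = 0.689566.

0.690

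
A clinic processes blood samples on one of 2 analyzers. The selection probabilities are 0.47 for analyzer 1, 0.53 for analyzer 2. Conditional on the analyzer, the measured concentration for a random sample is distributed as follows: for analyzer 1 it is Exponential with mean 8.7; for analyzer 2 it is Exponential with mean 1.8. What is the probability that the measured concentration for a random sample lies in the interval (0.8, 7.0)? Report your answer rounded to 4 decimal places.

Conditional on each analyzer, P(0.8 < X < 7.0): 1: 0.464879; 2: 0.620712.
By total probability, P(0.8 < X < 7.0) = 0.47·0.464879 + 0.53·0.620712 = 0.547471.

0.5475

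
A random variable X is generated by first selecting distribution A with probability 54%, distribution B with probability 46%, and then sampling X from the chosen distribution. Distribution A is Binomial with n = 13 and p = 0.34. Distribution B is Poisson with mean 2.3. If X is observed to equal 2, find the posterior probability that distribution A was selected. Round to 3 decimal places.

0.292

Likelihoods P(X=2 | ·): A: 0.0933331; B: 0.265185.
Posterior ∝ prior × likelihood. Numerator for A: 0.54·0.0933331 = 0.0503999.
Normalizing constant: 0.54·0.0933331 + 0.46·0.265185 = 0.172385.
P(A | observation) = 0.0503999 / 0.172385 = 0.292368.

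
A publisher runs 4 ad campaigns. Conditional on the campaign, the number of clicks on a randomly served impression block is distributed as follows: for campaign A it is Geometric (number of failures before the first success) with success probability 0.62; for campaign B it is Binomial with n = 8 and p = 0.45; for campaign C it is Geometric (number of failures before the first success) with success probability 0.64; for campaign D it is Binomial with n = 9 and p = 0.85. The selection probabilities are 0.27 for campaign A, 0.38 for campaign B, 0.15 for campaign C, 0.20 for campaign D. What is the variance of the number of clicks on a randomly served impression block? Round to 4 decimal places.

Per component, A: μ=0.612903, E[X²]=1.3642; B: μ=3.6, E[X²]=14.94; C: μ=0.5625, E[X²]=1.19531; D: μ=7.65, E[X²]=59.67.
E[X] = 0.27·0.612903 + 0.38·3.6 + 0.15·0.5625 + 0.2·7.65 = 3.14786.
E[X²] = 0.27·1.3642 + 0.38·14.94 + 0.15·1.19531 + 0.2·59.67 = 18.1588.
Var(X) = E[X²] − (E[X])² = 18.1588 − 9.90902 = 8.24982.

8.2498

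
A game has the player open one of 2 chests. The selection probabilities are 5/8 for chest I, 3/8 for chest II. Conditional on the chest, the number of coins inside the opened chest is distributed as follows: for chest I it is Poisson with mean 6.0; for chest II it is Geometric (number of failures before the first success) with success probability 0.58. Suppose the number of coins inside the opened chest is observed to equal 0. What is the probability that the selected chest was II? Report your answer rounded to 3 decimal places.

Likelihoods P(X=0 | ·): I: 0.00247875; II: 0.58.
Posterior ∝ prior × likelihood. Numerator for II: 0.375·0.58 = 0.2175.
Normalizing constant: 0.625·0.00247875 + 0.375·0.58 = 0.219049.
P(II | observation) = 0.2175 / 0.219049 = 0.992928.

0.993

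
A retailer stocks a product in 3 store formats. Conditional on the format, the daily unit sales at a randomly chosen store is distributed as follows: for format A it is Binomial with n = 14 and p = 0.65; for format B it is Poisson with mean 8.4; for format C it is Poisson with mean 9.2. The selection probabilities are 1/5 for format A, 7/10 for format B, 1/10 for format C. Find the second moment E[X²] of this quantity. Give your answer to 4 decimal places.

81.8550

For each component E[X²] = Var + (mean)², giving A: 85.995; B: 78.96; C: 93.84.
Overall E[X²] = 0.2·85.995 + 0.7·78.96 + 0.1·93.84 = 81.855.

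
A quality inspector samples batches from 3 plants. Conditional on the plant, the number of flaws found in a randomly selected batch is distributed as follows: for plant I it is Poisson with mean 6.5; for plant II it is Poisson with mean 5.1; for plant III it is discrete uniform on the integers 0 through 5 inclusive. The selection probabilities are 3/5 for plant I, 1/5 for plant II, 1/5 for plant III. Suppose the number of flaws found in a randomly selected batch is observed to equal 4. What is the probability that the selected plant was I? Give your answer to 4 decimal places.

Likelihoods P(X=4 | ·): I: 0.111822; II: 0.171857; III: 0.166667.
Posterior ∝ prior × likelihood. Numerator for I: 0.6·0.111822 = 0.0670933.
Normalizing constant: 0.6·0.111822 + 0.2·0.171857 + 0.2·0.166667 = 0.134798.
P(I | observation) = 0.0670933 / 0.134798 = 0.497732.

0.4977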